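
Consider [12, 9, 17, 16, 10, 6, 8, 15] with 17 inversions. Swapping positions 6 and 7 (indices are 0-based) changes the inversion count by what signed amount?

Positions 6 and 7 hold 8 and 15; after swapping, the array is [12, 9, 17, 16, 10, 6, 15, 8].
Count, for each position, how many later elements it exceeds:
12 → 9, 10, 6, 8 → 4
9 → 6, 8 → 2
17 → 16, 10, 6, 15, 8 → 5
16 → 10, 6, 15, 8 → 4
10 → 6, 8 → 2
6 → none → 0
15 → 8 → 1
8 → none → 0
Sum: 4 + 2 + 5 + 4 + 2 + 0 + 1 + 0 = 18
Change: 18 − 17 = +1

+1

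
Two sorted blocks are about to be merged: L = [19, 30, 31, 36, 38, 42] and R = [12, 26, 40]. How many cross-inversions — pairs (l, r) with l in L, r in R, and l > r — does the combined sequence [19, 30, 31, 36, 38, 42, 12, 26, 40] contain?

Count, for every r in R, how many entries of L exceed r:
r = 12: 19, 30, 31, 36, 38, 42 → 6
r = 26: 30, 31, 36, 38, 42 → 5
r = 40: 42 → 1
Cross-inversions: 6 + 5 + 1 = 12

There are 12 split inversions.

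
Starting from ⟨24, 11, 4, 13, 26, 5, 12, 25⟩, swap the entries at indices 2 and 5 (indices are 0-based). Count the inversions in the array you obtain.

Positions 2 and 5 hold 4 and 5; after swapping, the array is [24, 11, 5, 13, 26, 4, 12, 25].
Element-by-element contributions:
24: 5
11: 2
5: 1
13: 2
26: 3
4: 0
12: 0
25: 0
Sum: 5 + 2 + 1 + 2 + 3 + 0 + 0 + 0 = 13

13 inversions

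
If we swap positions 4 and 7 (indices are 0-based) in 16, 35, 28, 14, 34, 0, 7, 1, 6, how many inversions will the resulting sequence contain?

Inversions: 24

Positions 4 and 7 hold 34 and 1; after swapping, the array is [16, 35, 28, 14, 1, 0, 7, 34, 6].
For each element, count later entries that are smaller:
16 → 14, 1, 0, 7, 6 → 5
35 → 28, 14, 1, 0, 7, 34, 6 → 7
28 → 14, 1, 0, 7, 6 → 5
14 → 1, 0, 7, 6 → 4
1 → 0 → 1
0 → none → 0
7 → 6 → 1
34 → 6 → 1
6 → none → 0
Sum: 5 + 7 + 5 + 4 + 1 + 0 + 1 + 1 + 0 = 24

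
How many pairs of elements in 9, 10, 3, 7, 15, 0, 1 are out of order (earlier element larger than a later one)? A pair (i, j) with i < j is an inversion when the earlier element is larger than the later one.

14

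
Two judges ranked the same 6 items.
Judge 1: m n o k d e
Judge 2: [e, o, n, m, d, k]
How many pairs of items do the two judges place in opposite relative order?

Discordant pairs: 9

Assign each item its position (1..6) in the first ordering, then rewrite the second ordering as that position sequence:
positions: m→1, n→2, o→3, k→4, d→5, e→6
second ordering as positions: [6, 3, 2, 1, 5, 4]
Discordant pairs = inversions in this position sequence.
6: 3, 2, 1, 5, 4 → 5
3: 2, 1 → 2
2: 1 → 1
1: 0
5: 4 → 1
4: 0
Total: 5 + 2 + 1 + 0 + 1 + 0 = 9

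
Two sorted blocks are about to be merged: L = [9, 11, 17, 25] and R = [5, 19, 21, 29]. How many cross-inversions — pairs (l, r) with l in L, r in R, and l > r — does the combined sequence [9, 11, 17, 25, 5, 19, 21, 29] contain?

Split inversions: 6

Count, for every r in R, how many entries of L exceed r:
r = 5: 9, 11, 17, 25 → 4
r = 19: 25 → 1
r = 21: 25 → 1
r = 29: none → 0
Cross-inversions: 4 + 1 + 1 + 0 = 6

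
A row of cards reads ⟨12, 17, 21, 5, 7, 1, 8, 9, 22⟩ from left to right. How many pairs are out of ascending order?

17 inversions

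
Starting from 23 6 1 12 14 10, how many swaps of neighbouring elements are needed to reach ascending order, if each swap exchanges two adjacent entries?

There are 8 swaps.

Minimum adjacent swaps = number of inversions (each swap of adjacent out-of-order elements removes one inversion and no swap can remove more).
Count inversions — for each element, later elements that are smaller:
23: 6, 1, 12, 14, 10 → 5
6: 1 → 1
1: none → 0
12: 10 → 1
14: 10 → 1
10: none → 0
Total inversions: 5 + 1 + 0 + 1 + 1 + 0 = 8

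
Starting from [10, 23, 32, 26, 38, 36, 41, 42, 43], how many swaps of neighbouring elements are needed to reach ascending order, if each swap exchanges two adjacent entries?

There are 2 adjacent swaps.

Each adjacent swap fixes exactly one inversion, so the minimum swap count equals the number of inversions.
Count inversions — for each element, later elements that are smaller:
10: none → 0
23: none → 0
32: 26 → 1
26: none → 0
38: 36 → 1
36: none → 0
41: none → 0
42: none → 0
43: none → 0
Total inversions: 0 + 0 + 1 + 0 + 1 + 0 + 0 + 0 + 0 = 2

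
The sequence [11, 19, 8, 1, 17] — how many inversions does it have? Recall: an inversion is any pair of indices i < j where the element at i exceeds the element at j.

6

Element-by-element contributions:
11 → 8, 1 → 2
19 → 8, 1, 17 → 3
8 → 1 → 1
1 → none → 0
17 → none → 0
Sum: 2 + 3 + 1 + 0 + 0 = 6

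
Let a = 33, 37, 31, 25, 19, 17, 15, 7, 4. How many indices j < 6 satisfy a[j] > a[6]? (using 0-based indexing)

6

The element at index 6 is 15.
Elements before it: 33, 37, 31, 25, 19, 17
Those larger than 15: 33, 37, 31, 25, 19, 17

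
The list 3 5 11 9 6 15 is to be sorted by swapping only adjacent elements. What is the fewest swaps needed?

The minimum number of adjacent swaps to sort an array equals its inversion count, since every such swap removes exactly one inversion.
Count inversions — for each element, later elements that are smaller:
3: none → 0
5: none → 0
11: 9, 6 → 2
9: 6 → 1
6: none → 0
15: none → 0
Total inversions: 0 + 0 + 2 + 1 + 0 + 0 = 3

3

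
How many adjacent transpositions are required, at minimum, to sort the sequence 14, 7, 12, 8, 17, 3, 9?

Each adjacent swap fixes exactly one inversion, so the minimum swap count equals the number of inversions.
Count inversions — for each element, later elements that are smaller:
14: 7, 12, 8, 3, 9 → 5
7: 3 → 1
12: 8, 3, 9 → 3
8: 3 → 1
17: 3, 9 → 2
3: none → 0
9: none → 0
Total inversions: 5 + 1 + 3 + 1 + 2 + 0 + 0 = 12

12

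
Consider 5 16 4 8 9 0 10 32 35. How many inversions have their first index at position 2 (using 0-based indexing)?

The element at index 2 is 4.
Elements after it: 8, 9, 0, 10, 32, 35
Those smaller than 4: 0

1 such element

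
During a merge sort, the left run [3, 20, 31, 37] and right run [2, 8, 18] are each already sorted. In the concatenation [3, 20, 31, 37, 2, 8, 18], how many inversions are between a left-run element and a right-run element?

10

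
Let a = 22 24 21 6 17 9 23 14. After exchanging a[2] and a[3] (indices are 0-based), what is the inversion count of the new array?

There are 17 inversions.

Positions 2 and 3 hold 21 and 6; after swapping, the array is [22, 24, 6, 21, 17, 9, 23, 14].
Sweep left to right; for each value list the smaller values that follow it:
22 → 6, 21, 17, 9, 14 → 5
24 → 6, 21, 17, 9, 23, 14 → 6
6 → none → 0
21 → 17, 9, 14 → 3
17 → 9, 14 → 2
9 → none → 0
23 → 14 → 1
14 → none → 0
Sum: 5 + 6 + 0 + 3 + 2 + 0 + 1 + 0 = 17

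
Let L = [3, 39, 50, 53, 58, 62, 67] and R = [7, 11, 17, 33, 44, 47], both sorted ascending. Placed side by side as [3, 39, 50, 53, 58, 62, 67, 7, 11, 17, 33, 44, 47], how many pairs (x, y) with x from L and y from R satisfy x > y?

34

Count, for every r in R, how many entries of L exceed r:
r = 7: 39, 50, 53, 58, 62, 67 → 6
r = 11: 39, 50, 53, 58, 62, 67 → 6
r = 17: 39, 50, 53, 58, 62, 67 → 6
r = 33: 39, 50, 53, 58, 62, 67 → 6
r = 44: 50, 53, 58, 62, 67 → 5
r = 47: 50, 53, 58, 62, 67 → 5
Cross-inversions: 6 + 6 + 6 + 6 + 5 + 5 = 34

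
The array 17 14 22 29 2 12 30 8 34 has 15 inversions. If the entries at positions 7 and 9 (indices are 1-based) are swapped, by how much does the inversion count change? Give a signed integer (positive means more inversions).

Positions 7 and 9 hold 30 and 34; after swapping, the array is [17, 14, 22, 29, 2, 12, 34, 8, 30].
Sweep left to right; for each value list the smaller values that follow it:
17: 4
14: 3
22: 3
29: 3
2: 0
12: 1
34: 2
8: 0
30: 0
Sum: 4 + 3 + 3 + 3 + 0 + 1 + 2 + 0 + 0 = 16
Change: 16 − 15 = +1

+1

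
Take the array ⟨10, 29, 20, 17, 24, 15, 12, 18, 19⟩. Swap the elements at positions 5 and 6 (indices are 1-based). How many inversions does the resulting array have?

There are 18 inversions.

Positions 5 and 6 hold 24 and 15; after swapping, the array is [10, 29, 20, 17, 15, 24, 12, 18, 19].
Element-by-element contributions:
10: 0
29: 7
20: 5
17: 2
15: 1
24: 3
12: 0
18: 0
19: 0
Sum: 0 + 7 + 5 + 2 + 1 + 3 + 0 + 0 + 0 = 18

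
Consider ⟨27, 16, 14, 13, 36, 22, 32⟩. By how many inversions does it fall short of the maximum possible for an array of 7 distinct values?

Maximum inversions for 7 distinct elements is C(7, 2) = 7·6/2 = 21.
Current inversions — for each element, count later smaller elements:
27: 4
16: 2
14: 1
13: 0
36: 2
22: 0
32: 0
Current total: 4 + 2 + 1 + 0 + 2 + 0 + 0 = 9
Shortfall: 21 − 9 = 12

12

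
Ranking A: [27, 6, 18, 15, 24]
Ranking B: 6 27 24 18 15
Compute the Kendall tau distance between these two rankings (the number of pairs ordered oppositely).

Assign each item its position (1..5) in the first ordering, then rewrite the second ordering as that position sequence:
positions: 27→1, 6→2, 18→3, 15→4, 24→5
second ordering as positions: [2, 1, 5, 3, 4]
Discordant pairs = inversions in this position sequence.
2: 1 → 1
1: 0
5: 3, 4 → 2
3: 0
4: 0
Total: 1 + 0 + 2 + 0 + 0 = 3

There are 3 discordant pairs.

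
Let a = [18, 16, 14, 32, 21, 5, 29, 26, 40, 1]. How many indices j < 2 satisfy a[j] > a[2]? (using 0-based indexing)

The element at index 2 is 14.
Elements before it: 18, 16
Those larger than 14: 18, 16

2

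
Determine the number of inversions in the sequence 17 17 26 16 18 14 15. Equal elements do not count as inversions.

14 out-of-order pairs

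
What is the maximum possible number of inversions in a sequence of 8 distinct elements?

Inversions: 28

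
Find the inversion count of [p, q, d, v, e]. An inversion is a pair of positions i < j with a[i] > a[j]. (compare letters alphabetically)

5 out-of-order pairs

Sweep left to right; for each value list the smaller values that follow it:
p → d, e → 2
q → d, e → 2
d → none → 0
v → e → 1
e → none → 0
Sum: 2 + 2 + 0 + 1 + 0 = 5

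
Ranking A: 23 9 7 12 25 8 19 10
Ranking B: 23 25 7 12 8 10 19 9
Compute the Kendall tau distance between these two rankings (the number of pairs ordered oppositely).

There are 9 discordant pairs.

Assign each item its position (1..8) in the first ordering, then rewrite the second ordering as that position sequence:
positions: 23→1, 9→2, 7→3, 12→4, 25→5, 8→6, 19→7, 10→8
second ordering as positions: [1, 5, 3, 4, 6, 8, 7, 2]
Discordant pairs = inversions in this position sequence.
1: 0
5: 3, 4, 2 → 3
3: 2 → 1
4: 2 → 1
6: 2 → 1
8: 7, 2 → 2
7: 2 → 1
2: 0
Total: 0 + 3 + 1 + 1 + 1 + 2 + 1 + 0 = 9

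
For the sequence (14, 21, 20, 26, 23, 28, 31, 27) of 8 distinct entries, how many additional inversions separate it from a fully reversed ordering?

24

Maximum inversions for 8 distinct elements is C(8, 2) = 8·7/2 = 28.
Current inversions — for each element, count later smaller elements:
14: 0
21: 1
20: 0
26: 1
23: 0
28: 1
31: 1
27: 0
Current total: 0 + 1 + 0 + 1 + 0 + 1 + 1 + 0 = 4
Shortfall: 28 − 4 = 24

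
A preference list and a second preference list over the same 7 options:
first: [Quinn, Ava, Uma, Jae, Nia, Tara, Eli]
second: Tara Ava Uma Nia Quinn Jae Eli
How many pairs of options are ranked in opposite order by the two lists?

9 pairs

Assign each item its position (1..7) in the first ordering, then rewrite the second ordering as that position sequence:
positions: Quinn→1, Ava→2, Uma→3, Jae→4, Nia→5, Tara→6, Eli→7
second ordering as positions: [6, 2, 3, 5, 1, 4, 7]
Discordant pairs = inversions in this position sequence.
6: 2, 3, 5, 1, 4 → 5
2: 1 → 1
3: 1 → 1
5: 1, 4 → 2
1: 0
4: 0
7: 0
Total: 5 + 1 + 1 + 2 + 0 + 0 + 0 = 9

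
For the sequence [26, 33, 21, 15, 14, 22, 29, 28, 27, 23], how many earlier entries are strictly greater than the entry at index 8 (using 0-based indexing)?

The element at index 8 is 27.
Elements before it: 26, 33, 21, 15, 14, 22, 29, 28
Those larger than 27: 33, 29, 28

3 such elements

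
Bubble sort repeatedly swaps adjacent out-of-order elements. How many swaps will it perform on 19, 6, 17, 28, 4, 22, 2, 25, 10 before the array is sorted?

19 swaps

Minimum adjacent swaps = number of inversions (each swap of adjacent out-of-order elements removes one inversion and no swap can remove more).
Count inversions — for each element, later elements that are smaller:
19: 6, 17, 4, 2, 10 → 5
6: 4, 2 → 2
17: 4, 2, 10 → 3
28: 4, 22, 2, 25, 10 → 5
4: 2 → 1
22: 2, 10 → 2
2: none → 0
25: 10 → 1
10: none → 0
Total inversions: 5 + 2 + 3 + 5 + 1 + 2 + 0 + 1 + 0 = 19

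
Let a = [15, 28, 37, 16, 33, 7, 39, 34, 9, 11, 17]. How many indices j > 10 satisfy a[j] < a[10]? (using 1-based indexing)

0

The element at index 10 is 11.
Elements after it: 17
None of them are smaller than 11.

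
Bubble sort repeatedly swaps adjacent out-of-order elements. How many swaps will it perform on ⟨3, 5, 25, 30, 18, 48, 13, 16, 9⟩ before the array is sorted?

Adjacent swaps: 16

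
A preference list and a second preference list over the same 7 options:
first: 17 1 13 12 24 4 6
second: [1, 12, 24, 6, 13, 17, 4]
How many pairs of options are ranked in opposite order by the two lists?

9

Assign each item its position (1..7) in the first ordering, then rewrite the second ordering as that position sequence:
positions: 17→1, 1→2, 13→3, 12→4, 24→5, 4→6, 6→7
second ordering as positions: [2, 4, 5, 7, 3, 1, 6]
Discordant pairs = inversions in this position sequence.
2: 1 → 1
4: 3, 1 → 2
5: 3, 1 → 2
7: 3, 1, 6 → 3
3: 1 → 1
1: 0
6: 0
Total: 1 + 2 + 2 + 3 + 1 + 0 + 0 = 9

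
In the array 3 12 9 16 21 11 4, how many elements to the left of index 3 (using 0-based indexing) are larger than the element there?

0

The element at index 3 is 16.
Elements before it: 3, 12, 9
None of them are larger than 16.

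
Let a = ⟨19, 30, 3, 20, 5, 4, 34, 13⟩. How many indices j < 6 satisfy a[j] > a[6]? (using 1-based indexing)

The element at index 6 is 4.
Elements before it: 19, 30, 3, 20, 5
Those larger than 4: 19, 30, 20, 5

4 such elements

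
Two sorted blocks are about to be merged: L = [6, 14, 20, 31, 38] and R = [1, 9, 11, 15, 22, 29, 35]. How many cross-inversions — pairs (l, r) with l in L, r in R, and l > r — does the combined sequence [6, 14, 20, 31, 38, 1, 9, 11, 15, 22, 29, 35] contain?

Count, for every r in R, how many entries of L exceed r:
r = 1: 6, 14, 20, 31, 38 → 5
r = 9: 14, 20, 31, 38 → 4
r = 11: 14, 20, 31, 38 → 4
r = 15: 20, 31, 38 → 3
r = 22: 31, 38 → 2
r = 29: 31, 38 → 2
r = 35: 38 → 1
Cross-inversions: 5 + 4 + 4 + 3 + 2 + 2 + 1 = 21

21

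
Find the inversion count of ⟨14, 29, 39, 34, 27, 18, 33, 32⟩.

13 inversions

Count, for each position, how many later elements it exceeds:
14 → none → 0
29 → 27, 18 → 2
39 → 34, 27, 18, 33, 32 → 5
34 → 27, 18, 33, 32 → 4
27 → 18 → 1
18 → none → 0
33 → 32 → 1
32 → none → 0
Sum: 0 + 2 + 5 + 4 + 1 + 0 + 1 + 0 = 13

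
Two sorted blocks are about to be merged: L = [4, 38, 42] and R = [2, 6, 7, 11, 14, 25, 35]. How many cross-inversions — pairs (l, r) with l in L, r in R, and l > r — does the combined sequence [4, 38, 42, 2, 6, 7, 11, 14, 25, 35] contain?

There are 15 split inversions.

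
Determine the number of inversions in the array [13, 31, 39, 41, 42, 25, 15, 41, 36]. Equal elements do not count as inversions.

14 inversions

Element-by-element contributions:
13: 0
31: 2
39: 3
41: 3
42: 4
25: 1
15: 0
41: 1
36: 0
Sum: 0 + 2 + 3 + 3 + 4 + 1 + 0 + 1 + 0 = 14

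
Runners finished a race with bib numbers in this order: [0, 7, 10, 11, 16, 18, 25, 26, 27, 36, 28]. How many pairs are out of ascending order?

Sweep left to right; for each value list the smaller values that follow it:
0 → none → 0
7 → none → 0
10 → none → 0
11 → none → 0
16 → none → 0
18 → none → 0
25 → none → 0
26 → none → 0
27 → none → 0
36 → 28 → 1
28 → none → 0
Sum: 0 + 0 + 0 + 0 + 0 + 0 + 0 + 0 + 0 + 1 + 0 = 1

1 inversion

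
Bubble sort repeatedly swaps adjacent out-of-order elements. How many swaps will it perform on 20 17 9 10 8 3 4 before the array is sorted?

Minimum adjacent swaps = number of inversions (each swap of adjacent out-of-order elements removes one inversion and no swap can remove more).
Count inversions — for each element, later elements that are smaller:
20: 17, 9, 10, 8, 3, 4 → 6
17: 9, 10, 8, 3, 4 → 5
9: 8, 3, 4 → 3
10: 8, 3, 4 → 3
8: 3, 4 → 2
3: none → 0
4: none → 0
Total inversions: 6 + 5 + 3 + 3 + 2 + 0 + 0 = 19

There are 19 swaps.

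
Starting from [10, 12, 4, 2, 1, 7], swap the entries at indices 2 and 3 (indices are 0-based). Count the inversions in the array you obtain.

Positions 2 and 3 hold 4 and 2; after swapping, the array is [10, 12, 2, 4, 1, 7].
Element-by-element contributions:
10: 4
12: 4
2: 1
4: 1
1: 0
7: 0
Sum: 4 + 4 + 1 + 1 + 0 + 0 = 10

Inversions: 10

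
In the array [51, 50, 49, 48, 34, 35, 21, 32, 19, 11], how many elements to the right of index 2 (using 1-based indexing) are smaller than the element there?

8

The element at index 2 is 50.
Elements after it: 49, 48, 34, 35, 21, 32, 19, 11
Those smaller than 50: 49, 48, 34, 35, 21, 32, 19, 11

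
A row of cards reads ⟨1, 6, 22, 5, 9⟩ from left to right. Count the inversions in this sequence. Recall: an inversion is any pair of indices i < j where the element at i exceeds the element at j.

Sweep left to right; for each value list the smaller values that follow it:
1: 0
6: 1
22: 2
5: 0
9: 0
Sum: 0 + 1 + 2 + 0 + 0 = 3

There are 3 out-of-order pairs.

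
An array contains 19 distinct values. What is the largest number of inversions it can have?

171

The maximum occurs when the array is in strictly decreasing order: every one of the C(19, 2) pairs is inverted.
C(19, 2) = 19·18/2 = 171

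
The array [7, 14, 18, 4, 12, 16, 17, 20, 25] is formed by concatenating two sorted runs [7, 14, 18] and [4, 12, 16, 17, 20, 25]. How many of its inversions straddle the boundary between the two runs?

Take each right-half value and tally the left-half values above it:
r = 4: 7, 14, 18 → 3
r = 12: 14, 18 → 2
r = 16: 18 → 1
r = 17: 18 → 1
r = 20: none → 0
r = 25: none → 0
Cross-inversions: 3 + 2 + 1 + 1 + 0 + 0 = 7

There are 7 cross-inversions.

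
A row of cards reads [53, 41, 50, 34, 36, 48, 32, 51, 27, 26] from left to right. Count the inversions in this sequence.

For each element, count later entries that are smaller:
53 → 41, 50, 34, 36, 48, 32, 51, 27, 26 → 9
41 → 34, 36, 32, 27, 26 → 5
50 → 34, 36, 48, 32, 27, 26 → 6
34 → 32, 27, 26 → 3
36 → 32, 27, 26 → 3
48 → 32, 27, 26 → 3
32 → 27, 26 → 2
51 → 27, 26 → 2
27 → 26 → 1
26 → none → 0
Sum: 9 + 5 + 6 + 3 + 3 + 3 + 2 + 2 + 1 + 0 = 34

34 inversions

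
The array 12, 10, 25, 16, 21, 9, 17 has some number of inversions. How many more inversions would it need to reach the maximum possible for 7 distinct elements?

11

Maximum inversions for 7 distinct elements is C(7, 2) = 7·6/2 = 21.
Current inversions — for each element, count later smaller elements:
12: 2
10: 1
25: 4
16: 1
21: 2
9: 0
17: 0
Current total: 2 + 1 + 4 + 1 + 2 + 0 + 0 = 10
Shortfall: 21 − 10 = 11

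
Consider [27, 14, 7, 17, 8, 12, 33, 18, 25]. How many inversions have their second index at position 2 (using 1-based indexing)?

1 such element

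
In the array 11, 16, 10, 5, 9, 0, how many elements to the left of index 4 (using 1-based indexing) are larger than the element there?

3

The element at index 4 is 5.
Elements before it: 11, 16, 10
Those larger than 5: 11, 16, 10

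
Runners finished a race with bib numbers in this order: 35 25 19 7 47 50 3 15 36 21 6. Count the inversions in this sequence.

33 inversions

Element-by-element contributions:
35 → 25, 19, 7, 3, 15, 21, 6 → 7
25 → 19, 7, 3, 15, 21, 6 → 6
19 → 7, 3, 15, 6 → 4
7 → 3, 6 → 2
47 → 3, 15, 36, 21, 6 → 5
50 → 3, 15, 36, 21, 6 → 5
3 → none → 0
15 → 6 → 1
36 → 21, 6 → 2
21 → 6 → 1
6 → none → 0
Sum: 7 + 6 + 4 + 2 + 5 + 5 + 0 + 1 + 2 + 1 + 0 = 33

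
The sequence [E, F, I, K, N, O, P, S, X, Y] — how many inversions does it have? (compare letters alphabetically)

Count, for each position, how many later elements it exceeds:
E → none → 0
F → none → 0
I → none → 0
K → none → 0
N → none → 0
O → none → 0
P → none → 0
S → none → 0
X → none → 0
Y → none → 0
Sum: 0 + 0 + 0 + 0 + 0 + 0 + 0 + 0 + 0 + 0 = 0

Inversions: 0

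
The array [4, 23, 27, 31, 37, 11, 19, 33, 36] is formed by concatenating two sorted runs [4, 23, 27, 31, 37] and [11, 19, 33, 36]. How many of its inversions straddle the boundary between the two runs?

Cross-inversions: 10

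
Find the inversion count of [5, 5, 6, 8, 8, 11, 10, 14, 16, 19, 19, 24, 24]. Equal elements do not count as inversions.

Element-by-element contributions:
5: 0
5: 0
6: 0
8: 0
8: 0
11: 1
10: 0
14: 0
16: 0
19: 0
19: 0
24: 0
24: 0
Sum: 0 + 0 + 0 + 0 + 0 + 1 + 0 + 0 + 0 + 0 + 0 + 0 + 0 = 1

Inversions: 1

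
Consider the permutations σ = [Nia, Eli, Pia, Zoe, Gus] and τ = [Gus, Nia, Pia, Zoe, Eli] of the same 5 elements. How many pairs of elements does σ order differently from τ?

6 discordant pairs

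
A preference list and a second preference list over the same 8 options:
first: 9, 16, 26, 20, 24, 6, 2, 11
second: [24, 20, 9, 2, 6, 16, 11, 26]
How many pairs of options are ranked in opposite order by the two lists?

13

Assign each item its position (1..8) in the first ordering, then rewrite the second ordering as that position sequence:
positions: 9→1, 16→2, 26→3, 20→4, 24→5, 6→6, 2→7, 11→8
second ordering as positions: [5, 4, 1, 7, 6, 2, 8, 3]
Discordant pairs = inversions in this position sequence.
5: 4, 1, 2, 3 → 4
4: 1, 2, 3 → 3
1: 0
7: 6, 2, 3 → 3
6: 2, 3 → 2
2: 0
8: 3 → 1
3: 0
Total: 4 + 3 + 0 + 3 + 2 + 0 + 1 + 0 = 13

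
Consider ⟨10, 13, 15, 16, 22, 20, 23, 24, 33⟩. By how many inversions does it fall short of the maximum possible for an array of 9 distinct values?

Maximum inversions for 9 distinct elements is C(9, 2) = 9·8/2 = 36.
Current inversions — for each element, count later smaller elements:
10: 0
13: 0
15: 0
16: 0
22: 1
20: 0
23: 0
24: 0
33: 0
Current total: 0 + 0 + 0 + 0 + 1 + 0 + 0 + 0 + 0 = 1
Shortfall: 36 − 1 = 35

35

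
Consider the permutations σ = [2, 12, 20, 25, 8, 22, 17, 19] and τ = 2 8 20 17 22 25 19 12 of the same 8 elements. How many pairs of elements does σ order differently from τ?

Assign each item its position (1..8) in the first ordering, then rewrite the second ordering as that position sequence:
positions: 2→1, 12→2, 20→3, 25→4, 8→5, 22→6, 17→7, 19→8
second ordering as positions: [1, 5, 3, 7, 6, 4, 8, 2]
Discordant pairs = inversions in this position sequence.
1: 0
5: 3, 4, 2 → 3
3: 2 → 1
7: 6, 4, 2 → 3
6: 4, 2 → 2
4: 2 → 1
8: 2 → 1
2: 0
Total: 0 + 3 + 1 + 3 + 2 + 1 + 1 + 0 = 11

11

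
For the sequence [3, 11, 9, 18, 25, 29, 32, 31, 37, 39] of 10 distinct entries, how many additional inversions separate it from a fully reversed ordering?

Maximum inversions for 10 distinct elements is C(10, 2) = 10·9/2 = 45.
Current inversions — for each element, count later smaller elements:
3: 0
11: 1
9: 0
18: 0
25: 0
29: 0
32: 1
31: 0
37: 0
39: 0
Current total: 0 + 1 + 0 + 0 + 0 + 0 + 1 + 0 + 0 + 0 = 2
Shortfall: 45 − 2 = 43

43 inversions short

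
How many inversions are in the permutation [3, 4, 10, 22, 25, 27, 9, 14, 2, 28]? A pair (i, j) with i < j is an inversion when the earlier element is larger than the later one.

15 inversions

Count, for each position, how many later elements it exceeds:
3 → 2 → 1
4 → 2 → 1
10 → 9, 2 → 2
22 → 9, 14, 2 → 3
25 → 9, 14, 2 → 3
27 → 9, 14, 2 → 3
9 → 2 → 1
14 → 2 → 1
2 → none → 0
28 → none → 0
Sum: 1 + 1 + 2 + 3 + 3 + 3 + 1 + 1 + 0 + 0 = 15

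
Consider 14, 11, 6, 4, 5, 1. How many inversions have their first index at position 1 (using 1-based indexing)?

The element at index 1 is 14.
Elements after it: 11, 6, 4, 5, 1
Those smaller than 14: 11, 6, 4, 5, 1

5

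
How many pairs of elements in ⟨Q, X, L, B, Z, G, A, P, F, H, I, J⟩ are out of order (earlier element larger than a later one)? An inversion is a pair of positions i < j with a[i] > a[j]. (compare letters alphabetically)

Sweep left to right; for each value list the smaller values that follow it:
Q → L, B, G, A, P, F, H, I, J → 9
X → L, B, G, A, P, F, H, I, J → 9
L → B, G, A, F, H, I, J → 7
B → A → 1
Z → G, A, P, F, H, I, J → 7
G → A, F → 2
A → none → 0
P → F, H, I, J → 4
F → none → 0
H → none → 0
I → none → 0
J → none → 0
Sum: 9 + 9 + 7 + 1 + 7 + 2 + 0 + 4 + 0 + 0 + 0 + 0 = 39

39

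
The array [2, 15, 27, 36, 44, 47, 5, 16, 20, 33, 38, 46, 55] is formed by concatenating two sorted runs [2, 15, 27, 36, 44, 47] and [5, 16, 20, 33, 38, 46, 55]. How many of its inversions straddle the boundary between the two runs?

19

Count, for every r in R, how many entries of L exceed r:
r = 5: 15, 27, 36, 44, 47 → 5
r = 16: 27, 36, 44, 47 → 4
r = 20: 27, 36, 44, 47 → 4
r = 33: 36, 44, 47 → 3
r = 38: 44, 47 → 2
r = 46: 47 → 1
r = 55: none → 0
Cross-inversions: 5 + 4 + 4 + 3 + 2 + 1 + 0 = 19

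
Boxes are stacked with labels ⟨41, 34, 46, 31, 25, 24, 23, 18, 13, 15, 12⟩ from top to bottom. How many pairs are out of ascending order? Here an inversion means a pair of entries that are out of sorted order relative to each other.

For each element, count later entries that are smaller:
41: 9
34: 8
46: 8
31: 7
25: 6
24: 5
23: 4
18: 3
13: 1
15: 1
12: 0
Sum: 9 + 8 + 8 + 7 + 6 + 5 + 4 + 3 + 1 + 1 + 0 = 52

52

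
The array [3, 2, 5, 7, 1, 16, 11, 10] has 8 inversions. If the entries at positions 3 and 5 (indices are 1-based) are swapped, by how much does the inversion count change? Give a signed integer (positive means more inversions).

-1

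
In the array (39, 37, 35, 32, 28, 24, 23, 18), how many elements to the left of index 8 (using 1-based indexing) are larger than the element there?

The element at index 8 is 18.
Elements before it: 39, 37, 35, 32, 28, 24, 23
Those larger than 18: 39, 37, 35, 32, 28, 24, 23

7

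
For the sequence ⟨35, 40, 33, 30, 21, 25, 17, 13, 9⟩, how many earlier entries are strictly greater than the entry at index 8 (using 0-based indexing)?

The element at index 8 is 9.
Elements before it: 35, 40, 33, 30, 21, 25, 17, 13
Those larger than 9: 35, 40, 33, 30, 21, 25, 17, 13

8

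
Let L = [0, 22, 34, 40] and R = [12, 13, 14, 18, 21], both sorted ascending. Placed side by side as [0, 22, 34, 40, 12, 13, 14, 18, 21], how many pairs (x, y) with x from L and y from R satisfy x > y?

Count, for every r in R, how many entries of L exceed r:
r = 12: 22, 34, 40 → 3
r = 13: 22, 34, 40 → 3
r = 14: 22, 34, 40 → 3
r = 18: 22, 34, 40 → 3
r = 21: 22, 34, 40 → 3
Cross-inversions: 3 + 3 + 3 + 3 + 3 = 15

15 split inversions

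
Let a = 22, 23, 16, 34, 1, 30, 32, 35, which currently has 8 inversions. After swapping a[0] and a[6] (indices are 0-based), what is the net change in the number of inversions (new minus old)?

Positions 0 and 6 hold 22 and 32; after swapping, the array is [32, 23, 16, 34, 1, 30, 22, 35].
Sweep left to right; for each value list the smaller values that follow it:
32: 5
23: 3
16: 1
34: 3
1: 0
30: 1
22: 0
35: 0
Sum: 5 + 3 + 1 + 3 + 0 + 1 + 0 + 0 = 13
Change: 13 − 8 = +5

+5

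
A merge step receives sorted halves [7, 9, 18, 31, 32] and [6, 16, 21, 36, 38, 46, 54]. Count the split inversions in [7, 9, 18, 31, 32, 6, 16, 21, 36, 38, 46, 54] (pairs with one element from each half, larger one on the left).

For each element r of the right run, count left-run elements greater than r:
r = 6: 7, 9, 18, 31, 32 → 5
r = 16: 18, 31, 32 → 3
r = 21: 31, 32 → 2
r = 36: none → 0
r = 38: none → 0
r = 46: none → 0
r = 54: none → 0
Cross-inversions: 5 + 3 + 2 + 0 + 0 + 0 + 0 = 10

10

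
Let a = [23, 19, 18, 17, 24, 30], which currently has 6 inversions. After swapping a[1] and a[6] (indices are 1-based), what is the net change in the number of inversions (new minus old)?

Positions 1 and 6 hold 23 and 30; after swapping, the array is [30, 19, 18, 17, 24, 23].
Sweep left to right; for each value list the smaller values that follow it:
30 → 19, 18, 17, 24, 23 → 5
19 → 18, 17 → 2
18 → 17 → 1
17 → none → 0
24 → 23 → 1
23 → none → 0
Sum: 5 + 2 + 1 + 0 + 1 + 0 = 9
Change: 9 − 6 = +3

+3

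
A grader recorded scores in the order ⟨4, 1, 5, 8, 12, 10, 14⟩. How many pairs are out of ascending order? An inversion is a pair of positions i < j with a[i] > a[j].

2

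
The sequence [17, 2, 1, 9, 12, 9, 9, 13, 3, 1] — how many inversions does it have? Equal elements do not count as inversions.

24 inversions

Sweep left to right; for each value list the smaller values that follow it:
17 → 2, 1, 9, 12, 9, 9, 13, 3, 1 → 9
2 → 1, 1 → 2
1 → none → 0
9 → 3, 1 → 2
12 → 9, 9, 3, 1 → 4
9 → 3, 1 → 2
9 → 3, 1 → 2
13 → 3, 1 → 2
3 → 1 → 1
1 → none → 0
Sum: 9 + 2 + 0 + 2 + 4 + 2 + 2 + 2 + 1 + 0 = 24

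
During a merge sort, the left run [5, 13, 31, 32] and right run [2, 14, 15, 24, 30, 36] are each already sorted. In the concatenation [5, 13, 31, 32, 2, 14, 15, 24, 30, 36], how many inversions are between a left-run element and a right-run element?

12 split inversions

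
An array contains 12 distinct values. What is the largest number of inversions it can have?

A reversed (strictly descending) arrangement makes every pair an inversion, giving C(12, 2) inversions.
C(12, 2) = 12·11/2 = 66

There are 66 inversions.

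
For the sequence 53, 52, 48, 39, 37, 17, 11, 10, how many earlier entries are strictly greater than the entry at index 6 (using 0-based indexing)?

The element at index 6 is 11.
Elements before it: 53, 52, 48, 39, 37, 17
Those larger than 11: 53, 52, 48, 39, 37, 17

6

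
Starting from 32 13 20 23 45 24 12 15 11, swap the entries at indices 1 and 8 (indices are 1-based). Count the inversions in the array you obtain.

17

Positions 1 and 8 hold 32 and 15; after swapping, the array is [15, 13, 20, 23, 45, 24, 12, 32, 11].
Element-by-element contributions:
15: 3
13: 2
20: 2
23: 2
45: 4
24: 2
12: 1
32: 1
11: 0
Sum: 3 + 2 + 2 + 2 + 4 + 2 + 1 + 1 + 0 = 17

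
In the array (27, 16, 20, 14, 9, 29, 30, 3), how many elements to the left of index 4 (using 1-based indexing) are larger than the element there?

The element at index 4 is 14.
Elements before it: 27, 16, 20
Those larger than 14: 27, 16, 20

3 such elements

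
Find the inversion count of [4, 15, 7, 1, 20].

Listing every pair i<j with a[i]>a[j] (using 0-based positions):
(0,3): 4 > 1
(1,2): 15 > 7
(1,3): 15 > 1
(2,3): 7 > 1
That's 4 pairs.

4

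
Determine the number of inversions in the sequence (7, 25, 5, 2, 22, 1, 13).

13 inversions

Count, for each position, how many later elements it exceeds:
7: 3
25: 5
5: 2
2: 1
22: 2
1: 0
13: 0
Sum: 3 + 5 + 2 + 1 + 2 + 0 + 0 = 13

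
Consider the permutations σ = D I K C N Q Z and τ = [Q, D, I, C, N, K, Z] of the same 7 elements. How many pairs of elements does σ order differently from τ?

Assign each item its position (1..7) in the first ordering, then rewrite the second ordering as that position sequence:
positions: D→1, I→2, K→3, C→4, N→5, Q→6, Z→7
second ordering as positions: [6, 1, 2, 4, 5, 3, 7]
Discordant pairs = inversions in this position sequence.
6: 1, 2, 4, 5, 3 → 5
1: 0
2: 0
4: 3 → 1
5: 3 → 1
3: 0
7: 0
Total: 5 + 0 + 0 + 1 + 1 + 0 + 0 = 7

7 discordant pairs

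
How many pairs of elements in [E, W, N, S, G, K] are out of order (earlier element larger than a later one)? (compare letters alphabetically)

8 inversions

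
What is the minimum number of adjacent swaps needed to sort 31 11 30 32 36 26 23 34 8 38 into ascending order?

20 adjacent swaps

Minimum adjacent swaps = number of inversions (each swap of adjacent out-of-order elements removes one inversion and no swap can remove more).
Count inversions — for each element, later elements that are smaller:
31: 11, 30, 26, 23, 8 → 5
11: 8 → 1
30: 26, 23, 8 → 3
32: 26, 23, 8 → 3
36: 26, 23, 34, 8 → 4
26: 23, 8 → 2
23: 8 → 1
34: 8 → 1
8: none → 0
38: none → 0
Total inversions: 5 + 1 + 3 + 3 + 4 + 2 + 1 + 1 + 0 + 0 = 20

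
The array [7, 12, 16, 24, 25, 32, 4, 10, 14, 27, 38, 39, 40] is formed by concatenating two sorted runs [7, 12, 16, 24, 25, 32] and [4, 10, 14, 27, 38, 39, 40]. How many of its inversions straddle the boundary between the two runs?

16

Count, for every r in R, how many entries of L exceed r:
r = 4: 7, 12, 16, 24, 25, 32 → 6
r = 10: 12, 16, 24, 25, 32 → 5
r = 14: 16, 24, 25, 32 → 4
r = 27: 32 → 1
r = 38: none → 0
r = 39: none → 0
r = 40: none → 0
Cross-inversions: 6 + 5 + 4 + 1 + 0 + 0 + 0 = 16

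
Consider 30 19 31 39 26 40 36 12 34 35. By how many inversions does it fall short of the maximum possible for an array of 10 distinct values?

26 inversions short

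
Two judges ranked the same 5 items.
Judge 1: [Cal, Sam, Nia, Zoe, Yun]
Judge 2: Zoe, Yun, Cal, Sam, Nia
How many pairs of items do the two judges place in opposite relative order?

Assign each item its position (1..5) in the first ordering, then rewrite the second ordering as that position sequence:
positions: Cal→1, Sam→2, Nia→3, Zoe→4, Yun→5
second ordering as positions: [4, 5, 1, 2, 3]
Discordant pairs = inversions in this position sequence.
4: 1, 2, 3 → 3
5: 1, 2, 3 → 3
1: 0
2: 0
3: 0
Total: 3 + 3 + 0 + 0 + 0 = 6

6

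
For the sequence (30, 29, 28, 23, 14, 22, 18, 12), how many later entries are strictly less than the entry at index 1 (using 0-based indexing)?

6

The element at index 1 is 29.
Elements after it: 28, 23, 14, 22, 18, 12
Those smaller than 29: 28, 23, 14, 22, 18, 12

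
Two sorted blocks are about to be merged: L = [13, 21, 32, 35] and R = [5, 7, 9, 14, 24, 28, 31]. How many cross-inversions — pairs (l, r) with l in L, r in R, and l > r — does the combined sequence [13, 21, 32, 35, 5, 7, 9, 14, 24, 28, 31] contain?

21 cross-inversions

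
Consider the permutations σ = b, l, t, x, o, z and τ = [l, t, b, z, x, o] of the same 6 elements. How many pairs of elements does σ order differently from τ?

Assign each item its position (1..6) in the first ordering, then rewrite the second ordering as that position sequence:
positions: b→1, l→2, t→3, x→4, o→5, z→6
second ordering as positions: [2, 3, 1, 6, 4, 5]
Discordant pairs = inversions in this position sequence.
2: 1 → 1
3: 1 → 1
1: 0
6: 4, 5 → 2
4: 0
5: 0
Total: 1 + 1 + 0 + 2 + 0 + 0 = 4

4 discordant pairs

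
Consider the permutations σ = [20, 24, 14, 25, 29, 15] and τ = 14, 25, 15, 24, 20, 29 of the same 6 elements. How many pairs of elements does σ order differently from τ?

Assign each item its position (1..6) in the first ordering, then rewrite the second ordering as that position sequence:
positions: 20→1, 24→2, 14→3, 25→4, 29→5, 15→6
second ordering as positions: [3, 4, 6, 2, 1, 5]
Discordant pairs = inversions in this position sequence.
3: 2, 1 → 2
4: 2, 1 → 2
6: 2, 1, 5 → 3
2: 1 → 1
1: 0
5: 0
Total: 2 + 2 + 3 + 1 + 0 + 0 = 8

8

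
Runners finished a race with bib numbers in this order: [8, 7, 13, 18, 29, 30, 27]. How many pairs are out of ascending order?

3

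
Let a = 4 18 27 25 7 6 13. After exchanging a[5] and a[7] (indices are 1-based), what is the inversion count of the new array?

12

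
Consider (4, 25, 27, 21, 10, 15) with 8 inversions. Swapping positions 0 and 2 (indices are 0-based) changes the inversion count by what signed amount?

Positions 0 and 2 hold 4 and 27; after swapping, the array is [27, 25, 4, 21, 10, 15].
Sweep left to right; for each value list the smaller values that follow it:
27 → 25, 4, 21, 10, 15 → 5
25 → 4, 21, 10, 15 → 4
4 → none → 0
21 → 10, 15 → 2
10 → none → 0
15 → none → 0
Sum: 5 + 4 + 0 + 2 + 0 + 0 = 11
Change: 11 − 8 = +3

+3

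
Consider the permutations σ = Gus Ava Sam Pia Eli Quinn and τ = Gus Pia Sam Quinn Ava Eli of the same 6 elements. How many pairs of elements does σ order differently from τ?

Assign each item its position (1..6) in the first ordering, then rewrite the second ordering as that position sequence:
positions: Gus→1, Ava→2, Sam→3, Pia→4, Eli→5, Quinn→6
second ordering as positions: [1, 4, 3, 6, 2, 5]
Discordant pairs = inversions in this position sequence.
1: 0
4: 3, 2 → 2
3: 2 → 1
6: 2, 5 → 2
2: 0
5: 0
Total: 0 + 2 + 1 + 2 + 0 + 0 = 5

5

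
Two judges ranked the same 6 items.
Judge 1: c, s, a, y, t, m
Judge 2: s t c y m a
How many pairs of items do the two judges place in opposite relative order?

6

Assign each item its position (1..6) in the first ordering, then rewrite the second ordering as that position sequence:
positions: c→1, s→2, a→3, y→4, t→5, m→6
second ordering as positions: [2, 5, 1, 4, 6, 3]
Discordant pairs = inversions in this position sequence.
2: 1 → 1
5: 1, 4, 3 → 3
1: 0
4: 3 → 1
6: 3 → 1
3: 0
Total: 1 + 3 + 0 + 1 + 1 + 0 = 6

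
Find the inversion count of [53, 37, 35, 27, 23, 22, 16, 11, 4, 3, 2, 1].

Count, for each position, how many later elements it exceeds:
53 → 37, 35, 27, 23, 22, 16, 11, 4, 3, 2, 1 → 11
37 → 35, 27, 23, 22, 16, 11, 4, 3, 2, 1 → 10
35 → 27, 23, 22, 16, 11, 4, 3, 2, 1 → 9
27 → 23, 22, 16, 11, 4, 3, 2, 1 → 8
23 → 22, 16, 11, 4, 3, 2, 1 → 7
22 → 16, 11, 4, 3, 2, 1 → 6
16 → 11, 4, 3, 2, 1 → 5
11 → 4, 3, 2, 1 → 4
4 → 3, 2, 1 → 3
3 → 2, 1 → 2
2 → 1 → 1
1 → none → 0
Sum: 11 + 10 + 9 + 8 + 7 + 6 + 5 + 4 + 3 + 2 + 1 + 0 = 66

66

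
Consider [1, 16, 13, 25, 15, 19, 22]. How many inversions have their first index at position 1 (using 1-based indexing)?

0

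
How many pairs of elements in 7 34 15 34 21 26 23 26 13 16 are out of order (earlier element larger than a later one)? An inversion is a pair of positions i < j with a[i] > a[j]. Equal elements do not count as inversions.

For each element, count later entries that are smaller:
7 → none → 0
34 → 15, 21, 26, 23, 26, 13, 16 → 7
15 → 13 → 1
34 → 21, 26, 23, 26, 13, 16 → 6
21 → 13, 16 → 2
26 → 23, 13, 16 → 3
23 → 13, 16 → 2
26 → 13, 16 → 2
13 → none → 0
16 → none → 0
Sum: 0 + 7 + 1 + 6 + 2 + 3 + 2 + 2 + 0 + 0 = 23

23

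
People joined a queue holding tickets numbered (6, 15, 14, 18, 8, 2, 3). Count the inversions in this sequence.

There are 14 inversions.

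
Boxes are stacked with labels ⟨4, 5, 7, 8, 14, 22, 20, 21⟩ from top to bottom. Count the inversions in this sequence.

Count, for each position, how many later elements it exceeds:
4 → none → 0
5 → none → 0
7 → none → 0
8 → none → 0
14 → none → 0
22 → 20, 21 → 2
20 → none → 0
21 → none → 0
Sum: 0 + 0 + 0 + 0 + 0 + 2 + 0 + 0 = 2

2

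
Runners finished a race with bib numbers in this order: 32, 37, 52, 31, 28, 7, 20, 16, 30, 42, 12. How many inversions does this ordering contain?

37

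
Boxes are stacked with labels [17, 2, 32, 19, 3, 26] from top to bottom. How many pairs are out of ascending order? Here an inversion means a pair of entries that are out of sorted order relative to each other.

6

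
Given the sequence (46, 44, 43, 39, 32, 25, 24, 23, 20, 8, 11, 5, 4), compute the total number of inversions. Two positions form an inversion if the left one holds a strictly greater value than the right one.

There are 77 out-of-order pairs.

Sweep left to right; for each value list the smaller values that follow it:
46: 12
44: 11
43: 10
39: 9
32: 8
25: 7
24: 6
23: 5
20: 4
8: 2
11: 2
5: 1
4: 0
Sum: 12 + 11 + 10 + 9 + 8 + 7 + 6 + 5 + 4 + 2 + 2 + 1 + 0 = 77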